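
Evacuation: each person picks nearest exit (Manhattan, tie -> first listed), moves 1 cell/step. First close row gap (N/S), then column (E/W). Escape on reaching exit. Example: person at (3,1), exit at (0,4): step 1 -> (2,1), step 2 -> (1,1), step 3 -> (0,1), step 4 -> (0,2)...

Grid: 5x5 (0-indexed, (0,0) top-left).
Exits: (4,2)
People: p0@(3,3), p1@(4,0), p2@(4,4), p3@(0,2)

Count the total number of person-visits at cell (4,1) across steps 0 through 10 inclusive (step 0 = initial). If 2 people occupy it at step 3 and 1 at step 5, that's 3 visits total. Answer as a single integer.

Answer: 1

Derivation:
Step 0: p0@(3,3) p1@(4,0) p2@(4,4) p3@(0,2) -> at (4,1): 0 [-], cum=0
Step 1: p0@(4,3) p1@(4,1) p2@(4,3) p3@(1,2) -> at (4,1): 1 [p1], cum=1
Step 2: p0@ESC p1@ESC p2@ESC p3@(2,2) -> at (4,1): 0 [-], cum=1
Step 3: p0@ESC p1@ESC p2@ESC p3@(3,2) -> at (4,1): 0 [-], cum=1
Step 4: p0@ESC p1@ESC p2@ESC p3@ESC -> at (4,1): 0 [-], cum=1
Total visits = 1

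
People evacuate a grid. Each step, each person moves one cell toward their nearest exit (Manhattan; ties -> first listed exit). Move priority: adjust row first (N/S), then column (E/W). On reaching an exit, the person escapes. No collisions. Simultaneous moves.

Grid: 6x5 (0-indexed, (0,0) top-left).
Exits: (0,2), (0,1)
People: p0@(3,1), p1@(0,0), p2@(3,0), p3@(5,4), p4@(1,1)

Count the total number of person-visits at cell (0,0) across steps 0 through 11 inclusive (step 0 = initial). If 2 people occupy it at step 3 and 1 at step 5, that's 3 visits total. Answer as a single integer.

Answer: 2

Derivation:
Step 0: p0@(3,1) p1@(0,0) p2@(3,0) p3@(5,4) p4@(1,1) -> at (0,0): 1 [p1], cum=1
Step 1: p0@(2,1) p1@ESC p2@(2,0) p3@(4,4) p4@ESC -> at (0,0): 0 [-], cum=1
Step 2: p0@(1,1) p1@ESC p2@(1,0) p3@(3,4) p4@ESC -> at (0,0): 0 [-], cum=1
Step 3: p0@ESC p1@ESC p2@(0,0) p3@(2,4) p4@ESC -> at (0,0): 1 [p2], cum=2
Step 4: p0@ESC p1@ESC p2@ESC p3@(1,4) p4@ESC -> at (0,0): 0 [-], cum=2
Step 5: p0@ESC p1@ESC p2@ESC p3@(0,4) p4@ESC -> at (0,0): 0 [-], cum=2
Step 6: p0@ESC p1@ESC p2@ESC p3@(0,3) p4@ESC -> at (0,0): 0 [-], cum=2
Step 7: p0@ESC p1@ESC p2@ESC p3@ESC p4@ESC -> at (0,0): 0 [-], cum=2
Total visits = 2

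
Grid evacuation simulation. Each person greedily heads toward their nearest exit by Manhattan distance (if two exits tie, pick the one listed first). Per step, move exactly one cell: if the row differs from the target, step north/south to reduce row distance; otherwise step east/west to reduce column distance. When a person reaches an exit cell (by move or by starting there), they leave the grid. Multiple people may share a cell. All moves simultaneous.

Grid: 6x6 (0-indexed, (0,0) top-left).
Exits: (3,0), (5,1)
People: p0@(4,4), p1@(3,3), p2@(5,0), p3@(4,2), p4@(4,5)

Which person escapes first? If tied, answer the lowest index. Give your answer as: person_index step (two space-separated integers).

Answer: 2 1

Derivation:
Step 1: p0:(4,4)->(5,4) | p1:(3,3)->(3,2) | p2:(5,0)->(5,1)->EXIT | p3:(4,2)->(5,2) | p4:(4,5)->(5,5)
Step 2: p0:(5,4)->(5,3) | p1:(3,2)->(3,1) | p2:escaped | p3:(5,2)->(5,1)->EXIT | p4:(5,5)->(5,4)
Step 3: p0:(5,3)->(5,2) | p1:(3,1)->(3,0)->EXIT | p2:escaped | p3:escaped | p4:(5,4)->(5,3)
Step 4: p0:(5,2)->(5,1)->EXIT | p1:escaped | p2:escaped | p3:escaped | p4:(5,3)->(5,2)
Step 5: p0:escaped | p1:escaped | p2:escaped | p3:escaped | p4:(5,2)->(5,1)->EXIT
Exit steps: [4, 3, 1, 2, 5]
First to escape: p2 at step 1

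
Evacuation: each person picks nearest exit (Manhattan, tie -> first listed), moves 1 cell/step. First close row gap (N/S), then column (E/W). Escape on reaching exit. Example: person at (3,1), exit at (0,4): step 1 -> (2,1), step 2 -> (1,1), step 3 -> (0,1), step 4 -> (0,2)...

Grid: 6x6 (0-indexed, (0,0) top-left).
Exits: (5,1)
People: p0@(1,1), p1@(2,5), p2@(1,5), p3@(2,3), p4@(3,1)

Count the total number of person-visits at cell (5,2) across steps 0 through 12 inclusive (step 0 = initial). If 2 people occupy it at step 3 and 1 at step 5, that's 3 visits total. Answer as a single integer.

Answer: 3

Derivation:
Step 0: p0@(1,1) p1@(2,5) p2@(1,5) p3@(2,3) p4@(3,1) -> at (5,2): 0 [-], cum=0
Step 1: p0@(2,1) p1@(3,5) p2@(2,5) p3@(3,3) p4@(4,1) -> at (5,2): 0 [-], cum=0
Step 2: p0@(3,1) p1@(4,5) p2@(3,5) p3@(4,3) p4@ESC -> at (5,2): 0 [-], cum=0
Step 3: p0@(4,1) p1@(5,5) p2@(4,5) p3@(5,3) p4@ESC -> at (5,2): 0 [-], cum=0
Step 4: p0@ESC p1@(5,4) p2@(5,5) p3@(5,2) p4@ESC -> at (5,2): 1 [p3], cum=1
Step 5: p0@ESC p1@(5,3) p2@(5,4) p3@ESC p4@ESC -> at (5,2): 0 [-], cum=1
Step 6: p0@ESC p1@(5,2) p2@(5,3) p3@ESC p4@ESC -> at (5,2): 1 [p1], cum=2
Step 7: p0@ESC p1@ESC p2@(5,2) p3@ESC p4@ESC -> at (5,2): 1 [p2], cum=3
Step 8: p0@ESC p1@ESC p2@ESC p3@ESC p4@ESC -> at (5,2): 0 [-], cum=3
Total visits = 3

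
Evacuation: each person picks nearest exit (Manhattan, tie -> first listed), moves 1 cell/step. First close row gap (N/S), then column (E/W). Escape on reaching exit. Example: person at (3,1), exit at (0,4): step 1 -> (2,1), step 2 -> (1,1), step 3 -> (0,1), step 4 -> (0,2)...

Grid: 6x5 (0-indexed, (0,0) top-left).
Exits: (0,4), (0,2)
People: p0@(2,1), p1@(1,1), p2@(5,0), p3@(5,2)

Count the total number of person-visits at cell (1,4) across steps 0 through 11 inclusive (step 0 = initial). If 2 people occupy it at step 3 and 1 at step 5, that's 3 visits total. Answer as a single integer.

Step 0: p0@(2,1) p1@(1,1) p2@(5,0) p3@(5,2) -> at (1,4): 0 [-], cum=0
Step 1: p0@(1,1) p1@(0,1) p2@(4,0) p3@(4,2) -> at (1,4): 0 [-], cum=0
Step 2: p0@(0,1) p1@ESC p2@(3,0) p3@(3,2) -> at (1,4): 0 [-], cum=0
Step 3: p0@ESC p1@ESC p2@(2,0) p3@(2,2) -> at (1,4): 0 [-], cum=0
Step 4: p0@ESC p1@ESC p2@(1,0) p3@(1,2) -> at (1,4): 0 [-], cum=0
Step 5: p0@ESC p1@ESC p2@(0,0) p3@ESC -> at (1,4): 0 [-], cum=0
Step 6: p0@ESC p1@ESC p2@(0,1) p3@ESC -> at (1,4): 0 [-], cum=0
Step 7: p0@ESC p1@ESC p2@ESC p3@ESC -> at (1,4): 0 [-], cum=0
Total visits = 0

Answer: 0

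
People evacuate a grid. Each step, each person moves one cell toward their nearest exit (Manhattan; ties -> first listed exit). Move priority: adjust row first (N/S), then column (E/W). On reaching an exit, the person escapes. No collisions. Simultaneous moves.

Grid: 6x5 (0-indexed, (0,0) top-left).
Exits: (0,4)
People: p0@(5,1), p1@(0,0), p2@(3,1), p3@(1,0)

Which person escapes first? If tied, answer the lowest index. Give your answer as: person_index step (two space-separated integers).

Answer: 1 4

Derivation:
Step 1: p0:(5,1)->(4,1) | p1:(0,0)->(0,1) | p2:(3,1)->(2,1) | p3:(1,0)->(0,0)
Step 2: p0:(4,1)->(3,1) | p1:(0,1)->(0,2) | p2:(2,1)->(1,1) | p3:(0,0)->(0,1)
Step 3: p0:(3,1)->(2,1) | p1:(0,2)->(0,3) | p2:(1,1)->(0,1) | p3:(0,1)->(0,2)
Step 4: p0:(2,1)->(1,1) | p1:(0,3)->(0,4)->EXIT | p2:(0,1)->(0,2) | p3:(0,2)->(0,3)
Step 5: p0:(1,1)->(0,1) | p1:escaped | p2:(0,2)->(0,3) | p3:(0,3)->(0,4)->EXIT
Step 6: p0:(0,1)->(0,2) | p1:escaped | p2:(0,3)->(0,4)->EXIT | p3:escaped
Step 7: p0:(0,2)->(0,3) | p1:escaped | p2:escaped | p3:escaped
Step 8: p0:(0,3)->(0,4)->EXIT | p1:escaped | p2:escaped | p3:escaped
Exit steps: [8, 4, 6, 5]
First to escape: p1 at step 4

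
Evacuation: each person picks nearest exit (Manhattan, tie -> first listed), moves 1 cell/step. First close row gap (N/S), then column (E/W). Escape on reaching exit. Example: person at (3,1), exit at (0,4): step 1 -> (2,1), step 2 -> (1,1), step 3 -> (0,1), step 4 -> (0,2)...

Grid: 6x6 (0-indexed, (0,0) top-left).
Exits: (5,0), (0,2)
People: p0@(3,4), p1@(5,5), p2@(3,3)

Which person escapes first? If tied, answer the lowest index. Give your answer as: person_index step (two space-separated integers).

Step 1: p0:(3,4)->(2,4) | p1:(5,5)->(5,4) | p2:(3,3)->(2,3)
Step 2: p0:(2,4)->(1,4) | p1:(5,4)->(5,3) | p2:(2,3)->(1,3)
Step 3: p0:(1,4)->(0,4) | p1:(5,3)->(5,2) | p2:(1,3)->(0,3)
Step 4: p0:(0,4)->(0,3) | p1:(5,2)->(5,1) | p2:(0,3)->(0,2)->EXIT
Step 5: p0:(0,3)->(0,2)->EXIT | p1:(5,1)->(5,0)->EXIT | p2:escaped
Exit steps: [5, 5, 4]
First to escape: p2 at step 4

Answer: 2 4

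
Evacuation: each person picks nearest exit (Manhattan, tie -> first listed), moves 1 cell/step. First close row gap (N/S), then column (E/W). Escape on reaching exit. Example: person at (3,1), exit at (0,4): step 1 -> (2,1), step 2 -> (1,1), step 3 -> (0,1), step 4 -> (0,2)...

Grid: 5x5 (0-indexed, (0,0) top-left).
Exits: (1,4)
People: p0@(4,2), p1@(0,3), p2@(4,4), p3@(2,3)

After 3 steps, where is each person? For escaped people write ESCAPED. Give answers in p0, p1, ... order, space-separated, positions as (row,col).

Step 1: p0:(4,2)->(3,2) | p1:(0,3)->(1,3) | p2:(4,4)->(3,4) | p3:(2,3)->(1,3)
Step 2: p0:(3,2)->(2,2) | p1:(1,3)->(1,4)->EXIT | p2:(3,4)->(2,4) | p3:(1,3)->(1,4)->EXIT
Step 3: p0:(2,2)->(1,2) | p1:escaped | p2:(2,4)->(1,4)->EXIT | p3:escaped

(1,2) ESCAPED ESCAPED ESCAPED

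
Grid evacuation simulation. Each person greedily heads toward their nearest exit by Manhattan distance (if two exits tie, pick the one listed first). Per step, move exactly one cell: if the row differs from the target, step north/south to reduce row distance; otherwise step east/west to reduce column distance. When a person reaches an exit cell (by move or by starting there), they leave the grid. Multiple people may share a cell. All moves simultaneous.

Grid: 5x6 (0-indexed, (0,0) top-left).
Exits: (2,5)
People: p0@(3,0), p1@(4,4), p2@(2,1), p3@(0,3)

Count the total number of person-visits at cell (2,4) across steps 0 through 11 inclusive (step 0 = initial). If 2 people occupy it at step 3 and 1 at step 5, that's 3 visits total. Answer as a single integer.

Step 0: p0@(3,0) p1@(4,4) p2@(2,1) p3@(0,3) -> at (2,4): 0 [-], cum=0
Step 1: p0@(2,0) p1@(3,4) p2@(2,2) p3@(1,3) -> at (2,4): 0 [-], cum=0
Step 2: p0@(2,1) p1@(2,4) p2@(2,3) p3@(2,3) -> at (2,4): 1 [p1], cum=1
Step 3: p0@(2,2) p1@ESC p2@(2,4) p3@(2,4) -> at (2,4): 2 [p2,p3], cum=3
Step 4: p0@(2,3) p1@ESC p2@ESC p3@ESC -> at (2,4): 0 [-], cum=3
Step 5: p0@(2,4) p1@ESC p2@ESC p3@ESC -> at (2,4): 1 [p0], cum=4
Step 6: p0@ESC p1@ESC p2@ESC p3@ESC -> at (2,4): 0 [-], cum=4
Total visits = 4

Answer: 4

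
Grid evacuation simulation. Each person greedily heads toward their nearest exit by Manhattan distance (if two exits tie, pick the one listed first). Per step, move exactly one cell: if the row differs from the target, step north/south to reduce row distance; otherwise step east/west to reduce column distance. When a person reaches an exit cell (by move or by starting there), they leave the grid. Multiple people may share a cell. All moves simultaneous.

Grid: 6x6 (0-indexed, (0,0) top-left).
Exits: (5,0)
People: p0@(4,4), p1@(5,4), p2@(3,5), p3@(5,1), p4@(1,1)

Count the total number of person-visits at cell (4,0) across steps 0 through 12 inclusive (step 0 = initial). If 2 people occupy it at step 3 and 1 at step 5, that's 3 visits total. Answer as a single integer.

Answer: 0

Derivation:
Step 0: p0@(4,4) p1@(5,4) p2@(3,5) p3@(5,1) p4@(1,1) -> at (4,0): 0 [-], cum=0
Step 1: p0@(5,4) p1@(5,3) p2@(4,5) p3@ESC p4@(2,1) -> at (4,0): 0 [-], cum=0
Step 2: p0@(5,3) p1@(5,2) p2@(5,5) p3@ESC p4@(3,1) -> at (4,0): 0 [-], cum=0
Step 3: p0@(5,2) p1@(5,1) p2@(5,4) p3@ESC p4@(4,1) -> at (4,0): 0 [-], cum=0
Step 4: p0@(5,1) p1@ESC p2@(5,3) p3@ESC p4@(5,1) -> at (4,0): 0 [-], cum=0
Step 5: p0@ESC p1@ESC p2@(5,2) p3@ESC p4@ESC -> at (4,0): 0 [-], cum=0
Step 6: p0@ESC p1@ESC p2@(5,1) p3@ESC p4@ESC -> at (4,0): 0 [-], cum=0
Step 7: p0@ESC p1@ESC p2@ESC p3@ESC p4@ESC -> at (4,0): 0 [-], cum=0
Total visits = 0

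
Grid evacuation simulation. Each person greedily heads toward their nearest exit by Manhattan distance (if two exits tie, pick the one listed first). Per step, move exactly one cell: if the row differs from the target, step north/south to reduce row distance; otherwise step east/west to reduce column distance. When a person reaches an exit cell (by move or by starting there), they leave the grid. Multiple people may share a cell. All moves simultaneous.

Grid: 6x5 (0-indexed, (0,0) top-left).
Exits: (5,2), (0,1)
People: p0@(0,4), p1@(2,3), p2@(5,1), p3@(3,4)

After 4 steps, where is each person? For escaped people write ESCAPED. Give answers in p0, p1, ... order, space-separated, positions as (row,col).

Step 1: p0:(0,4)->(0,3) | p1:(2,3)->(3,3) | p2:(5,1)->(5,2)->EXIT | p3:(3,4)->(4,4)
Step 2: p0:(0,3)->(0,2) | p1:(3,3)->(4,3) | p2:escaped | p3:(4,4)->(5,4)
Step 3: p0:(0,2)->(0,1)->EXIT | p1:(4,3)->(5,3) | p2:escaped | p3:(5,4)->(5,3)
Step 4: p0:escaped | p1:(5,3)->(5,2)->EXIT | p2:escaped | p3:(5,3)->(5,2)->EXIT

ESCAPED ESCAPED ESCAPED ESCAPED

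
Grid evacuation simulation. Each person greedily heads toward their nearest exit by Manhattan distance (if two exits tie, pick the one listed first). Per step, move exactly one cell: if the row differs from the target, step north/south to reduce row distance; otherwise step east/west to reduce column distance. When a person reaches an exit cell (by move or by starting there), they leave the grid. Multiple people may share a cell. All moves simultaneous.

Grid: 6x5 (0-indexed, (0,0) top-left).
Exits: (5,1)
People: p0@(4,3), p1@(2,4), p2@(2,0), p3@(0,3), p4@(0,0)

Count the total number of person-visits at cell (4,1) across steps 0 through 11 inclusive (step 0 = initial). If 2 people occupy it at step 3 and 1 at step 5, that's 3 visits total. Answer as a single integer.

Answer: 0

Derivation:
Step 0: p0@(4,3) p1@(2,4) p2@(2,0) p3@(0,3) p4@(0,0) -> at (4,1): 0 [-], cum=0
Step 1: p0@(5,3) p1@(3,4) p2@(3,0) p3@(1,3) p4@(1,0) -> at (4,1): 0 [-], cum=0
Step 2: p0@(5,2) p1@(4,4) p2@(4,0) p3@(2,3) p4@(2,0) -> at (4,1): 0 [-], cum=0
Step 3: p0@ESC p1@(5,4) p2@(5,0) p3@(3,3) p4@(3,0) -> at (4,1): 0 [-], cum=0
Step 4: p0@ESC p1@(5,3) p2@ESC p3@(4,3) p4@(4,0) -> at (4,1): 0 [-], cum=0
Step 5: p0@ESC p1@(5,2) p2@ESC p3@(5,3) p4@(5,0) -> at (4,1): 0 [-], cum=0
Step 6: p0@ESC p1@ESC p2@ESC p3@(5,2) p4@ESC -> at (4,1): 0 [-], cum=0
Step 7: p0@ESC p1@ESC p2@ESC p3@ESC p4@ESC -> at (4,1): 0 [-], cum=0
Total visits = 0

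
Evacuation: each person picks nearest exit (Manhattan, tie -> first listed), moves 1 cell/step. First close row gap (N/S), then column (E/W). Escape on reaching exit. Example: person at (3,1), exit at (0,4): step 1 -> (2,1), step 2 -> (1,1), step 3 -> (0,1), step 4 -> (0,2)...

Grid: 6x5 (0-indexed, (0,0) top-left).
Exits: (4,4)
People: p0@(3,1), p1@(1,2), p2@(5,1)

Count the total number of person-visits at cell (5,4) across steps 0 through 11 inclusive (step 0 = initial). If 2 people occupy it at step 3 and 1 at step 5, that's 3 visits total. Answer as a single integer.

Step 0: p0@(3,1) p1@(1,2) p2@(5,1) -> at (5,4): 0 [-], cum=0
Step 1: p0@(4,1) p1@(2,2) p2@(4,1) -> at (5,4): 0 [-], cum=0
Step 2: p0@(4,2) p1@(3,2) p2@(4,2) -> at (5,4): 0 [-], cum=0
Step 3: p0@(4,3) p1@(4,2) p2@(4,3) -> at (5,4): 0 [-], cum=0
Step 4: p0@ESC p1@(4,3) p2@ESC -> at (5,4): 0 [-], cum=0
Step 5: p0@ESC p1@ESC p2@ESC -> at (5,4): 0 [-], cum=0
Total visits = 0

Answer: 0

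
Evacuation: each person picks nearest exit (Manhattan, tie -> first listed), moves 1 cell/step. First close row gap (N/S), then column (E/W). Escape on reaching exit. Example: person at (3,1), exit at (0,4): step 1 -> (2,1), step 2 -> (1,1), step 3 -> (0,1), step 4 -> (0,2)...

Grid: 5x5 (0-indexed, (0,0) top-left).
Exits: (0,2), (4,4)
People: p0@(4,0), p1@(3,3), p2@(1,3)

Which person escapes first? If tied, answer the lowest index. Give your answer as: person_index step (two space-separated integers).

Step 1: p0:(4,0)->(4,1) | p1:(3,3)->(4,3) | p2:(1,3)->(0,3)
Step 2: p0:(4,1)->(4,2) | p1:(4,3)->(4,4)->EXIT | p2:(0,3)->(0,2)->EXIT
Step 3: p0:(4,2)->(4,3) | p1:escaped | p2:escaped
Step 4: p0:(4,3)->(4,4)->EXIT | p1:escaped | p2:escaped
Exit steps: [4, 2, 2]
First to escape: p1 at step 2

Answer: 1 2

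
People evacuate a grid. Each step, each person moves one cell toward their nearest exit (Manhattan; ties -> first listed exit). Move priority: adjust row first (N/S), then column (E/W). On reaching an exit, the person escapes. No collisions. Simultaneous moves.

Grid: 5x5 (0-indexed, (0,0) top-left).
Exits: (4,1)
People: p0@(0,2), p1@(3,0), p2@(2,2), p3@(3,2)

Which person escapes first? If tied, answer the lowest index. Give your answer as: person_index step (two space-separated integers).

Step 1: p0:(0,2)->(1,2) | p1:(3,0)->(4,0) | p2:(2,2)->(3,2) | p3:(3,2)->(4,2)
Step 2: p0:(1,2)->(2,2) | p1:(4,0)->(4,1)->EXIT | p2:(3,2)->(4,2) | p3:(4,2)->(4,1)->EXIT
Step 3: p0:(2,2)->(3,2) | p1:escaped | p2:(4,2)->(4,1)->EXIT | p3:escaped
Step 4: p0:(3,2)->(4,2) | p1:escaped | p2:escaped | p3:escaped
Step 5: p0:(4,2)->(4,1)->EXIT | p1:escaped | p2:escaped | p3:escaped
Exit steps: [5, 2, 3, 2]
First to escape: p1 at step 2

Answer: 1 2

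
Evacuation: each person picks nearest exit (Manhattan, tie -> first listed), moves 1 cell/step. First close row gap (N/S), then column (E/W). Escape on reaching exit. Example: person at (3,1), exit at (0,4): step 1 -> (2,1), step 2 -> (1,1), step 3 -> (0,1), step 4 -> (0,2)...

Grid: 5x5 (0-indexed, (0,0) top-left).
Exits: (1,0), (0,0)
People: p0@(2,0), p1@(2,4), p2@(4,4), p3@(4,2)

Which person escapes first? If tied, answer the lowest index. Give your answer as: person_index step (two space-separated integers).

Step 1: p0:(2,0)->(1,0)->EXIT | p1:(2,4)->(1,4) | p2:(4,4)->(3,4) | p3:(4,2)->(3,2)
Step 2: p0:escaped | p1:(1,4)->(1,3) | p2:(3,4)->(2,4) | p3:(3,2)->(2,2)
Step 3: p0:escaped | p1:(1,3)->(1,2) | p2:(2,4)->(1,4) | p3:(2,2)->(1,2)
Step 4: p0:escaped | p1:(1,2)->(1,1) | p2:(1,4)->(1,3) | p3:(1,2)->(1,1)
Step 5: p0:escaped | p1:(1,1)->(1,0)->EXIT | p2:(1,3)->(1,2) | p3:(1,1)->(1,0)->EXIT
Step 6: p0:escaped | p1:escaped | p2:(1,2)->(1,1) | p3:escaped
Step 7: p0:escaped | p1:escaped | p2:(1,1)->(1,0)->EXIT | p3:escaped
Exit steps: [1, 5, 7, 5]
First to escape: p0 at step 1

Answer: 0 1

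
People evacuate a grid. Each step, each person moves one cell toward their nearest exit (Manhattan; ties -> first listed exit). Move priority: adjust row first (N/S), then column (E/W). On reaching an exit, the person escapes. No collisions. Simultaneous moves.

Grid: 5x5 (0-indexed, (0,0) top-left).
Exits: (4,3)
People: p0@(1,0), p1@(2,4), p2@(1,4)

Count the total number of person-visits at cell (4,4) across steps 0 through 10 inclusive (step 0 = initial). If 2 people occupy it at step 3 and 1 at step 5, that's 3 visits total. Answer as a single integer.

Answer: 2

Derivation:
Step 0: p0@(1,0) p1@(2,4) p2@(1,4) -> at (4,4): 0 [-], cum=0
Step 1: p0@(2,0) p1@(3,4) p2@(2,4) -> at (4,4): 0 [-], cum=0
Step 2: p0@(3,0) p1@(4,4) p2@(3,4) -> at (4,4): 1 [p1], cum=1
Step 3: p0@(4,0) p1@ESC p2@(4,4) -> at (4,4): 1 [p2], cum=2
Step 4: p0@(4,1) p1@ESC p2@ESC -> at (4,4): 0 [-], cum=2
Step 5: p0@(4,2) p1@ESC p2@ESC -> at (4,4): 0 [-], cum=2
Step 6: p0@ESC p1@ESC p2@ESC -> at (4,4): 0 [-], cum=2
Total visits = 2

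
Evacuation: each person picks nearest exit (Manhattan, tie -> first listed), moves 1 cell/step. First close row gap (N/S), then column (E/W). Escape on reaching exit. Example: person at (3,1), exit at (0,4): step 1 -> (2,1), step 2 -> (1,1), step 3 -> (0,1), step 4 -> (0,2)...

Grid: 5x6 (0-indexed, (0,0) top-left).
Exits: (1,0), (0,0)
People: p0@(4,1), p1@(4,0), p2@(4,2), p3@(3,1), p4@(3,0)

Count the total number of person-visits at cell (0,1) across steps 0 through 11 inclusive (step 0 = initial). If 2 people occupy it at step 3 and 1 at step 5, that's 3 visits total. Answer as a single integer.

Step 0: p0@(4,1) p1@(4,0) p2@(4,2) p3@(3,1) p4@(3,0) -> at (0,1): 0 [-], cum=0
Step 1: p0@(3,1) p1@(3,0) p2@(3,2) p3@(2,1) p4@(2,0) -> at (0,1): 0 [-], cum=0
Step 2: p0@(2,1) p1@(2,0) p2@(2,2) p3@(1,1) p4@ESC -> at (0,1): 0 [-], cum=0
Step 3: p0@(1,1) p1@ESC p2@(1,2) p3@ESC p4@ESC -> at (0,1): 0 [-], cum=0
Step 4: p0@ESC p1@ESC p2@(1,1) p3@ESC p4@ESC -> at (0,1): 0 [-], cum=0
Step 5: p0@ESC p1@ESC p2@ESC p3@ESC p4@ESC -> at (0,1): 0 [-], cum=0
Total visits = 0

Answer: 0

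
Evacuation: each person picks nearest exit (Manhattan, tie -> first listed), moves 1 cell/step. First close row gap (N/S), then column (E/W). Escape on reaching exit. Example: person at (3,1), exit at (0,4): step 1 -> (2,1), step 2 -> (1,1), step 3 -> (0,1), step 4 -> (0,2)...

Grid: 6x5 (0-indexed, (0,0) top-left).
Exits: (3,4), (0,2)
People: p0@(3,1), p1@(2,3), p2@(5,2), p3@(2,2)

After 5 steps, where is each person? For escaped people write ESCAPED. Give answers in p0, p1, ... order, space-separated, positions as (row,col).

Step 1: p0:(3,1)->(3,2) | p1:(2,3)->(3,3) | p2:(5,2)->(4,2) | p3:(2,2)->(1,2)
Step 2: p0:(3,2)->(3,3) | p1:(3,3)->(3,4)->EXIT | p2:(4,2)->(3,2) | p3:(1,2)->(0,2)->EXIT
Step 3: p0:(3,3)->(3,4)->EXIT | p1:escaped | p2:(3,2)->(3,3) | p3:escaped
Step 4: p0:escaped | p1:escaped | p2:(3,3)->(3,4)->EXIT | p3:escaped

ESCAPED ESCAPED ESCAPED ESCAPED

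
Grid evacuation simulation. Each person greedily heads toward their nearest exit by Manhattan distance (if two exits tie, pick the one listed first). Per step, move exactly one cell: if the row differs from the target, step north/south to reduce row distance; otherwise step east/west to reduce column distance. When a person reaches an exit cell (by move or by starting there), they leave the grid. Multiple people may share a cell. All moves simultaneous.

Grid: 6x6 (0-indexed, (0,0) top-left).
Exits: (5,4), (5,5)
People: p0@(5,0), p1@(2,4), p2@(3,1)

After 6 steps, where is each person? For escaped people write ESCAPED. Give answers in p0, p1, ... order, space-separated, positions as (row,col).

Step 1: p0:(5,0)->(5,1) | p1:(2,4)->(3,4) | p2:(3,1)->(4,1)
Step 2: p0:(5,1)->(5,2) | p1:(3,4)->(4,4) | p2:(4,1)->(5,1)
Step 3: p0:(5,2)->(5,3) | p1:(4,4)->(5,4)->EXIT | p2:(5,1)->(5,2)
Step 4: p0:(5,3)->(5,4)->EXIT | p1:escaped | p2:(5,2)->(5,3)
Step 5: p0:escaped | p1:escaped | p2:(5,3)->(5,4)->EXIT

ESCAPED ESCAPED ESCAPED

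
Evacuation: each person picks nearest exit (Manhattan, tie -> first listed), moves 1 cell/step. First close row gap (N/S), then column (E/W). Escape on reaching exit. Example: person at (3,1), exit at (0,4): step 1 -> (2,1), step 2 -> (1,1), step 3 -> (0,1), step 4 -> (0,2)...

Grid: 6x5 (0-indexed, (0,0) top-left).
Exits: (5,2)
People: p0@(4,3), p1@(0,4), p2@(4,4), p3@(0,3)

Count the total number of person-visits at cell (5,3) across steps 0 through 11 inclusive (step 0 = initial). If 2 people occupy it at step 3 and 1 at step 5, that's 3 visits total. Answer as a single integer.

Step 0: p0@(4,3) p1@(0,4) p2@(4,4) p3@(0,3) -> at (5,3): 0 [-], cum=0
Step 1: p0@(5,3) p1@(1,4) p2@(5,4) p3@(1,3) -> at (5,3): 1 [p0], cum=1
Step 2: p0@ESC p1@(2,4) p2@(5,3) p3@(2,3) -> at (5,3): 1 [p2], cum=2
Step 3: p0@ESC p1@(3,4) p2@ESC p3@(3,3) -> at (5,3): 0 [-], cum=2
Step 4: p0@ESC p1@(4,4) p2@ESC p3@(4,3) -> at (5,3): 0 [-], cum=2
Step 5: p0@ESC p1@(5,4) p2@ESC p3@(5,3) -> at (5,3): 1 [p3], cum=3
Step 6: p0@ESC p1@(5,3) p2@ESC p3@ESC -> at (5,3): 1 [p1], cum=4
Step 7: p0@ESC p1@ESC p2@ESC p3@ESC -> at (5,3): 0 [-], cum=4
Total visits = 4

Answer: 4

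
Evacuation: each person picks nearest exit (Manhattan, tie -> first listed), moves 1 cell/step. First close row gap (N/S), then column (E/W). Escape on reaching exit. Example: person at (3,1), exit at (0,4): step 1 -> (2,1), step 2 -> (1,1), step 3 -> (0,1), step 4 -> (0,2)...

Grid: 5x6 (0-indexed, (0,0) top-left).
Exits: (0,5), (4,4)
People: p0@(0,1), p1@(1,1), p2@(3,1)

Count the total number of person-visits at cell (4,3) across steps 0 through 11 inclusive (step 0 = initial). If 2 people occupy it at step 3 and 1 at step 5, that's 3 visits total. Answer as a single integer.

Step 0: p0@(0,1) p1@(1,1) p2@(3,1) -> at (4,3): 0 [-], cum=0
Step 1: p0@(0,2) p1@(0,1) p2@(4,1) -> at (4,3): 0 [-], cum=0
Step 2: p0@(0,3) p1@(0,2) p2@(4,2) -> at (4,3): 0 [-], cum=0
Step 3: p0@(0,4) p1@(0,3) p2@(4,3) -> at (4,3): 1 [p2], cum=1
Step 4: p0@ESC p1@(0,4) p2@ESC -> at (4,3): 0 [-], cum=1
Step 5: p0@ESC p1@ESC p2@ESC -> at (4,3): 0 [-], cum=1
Total visits = 1

Answer: 1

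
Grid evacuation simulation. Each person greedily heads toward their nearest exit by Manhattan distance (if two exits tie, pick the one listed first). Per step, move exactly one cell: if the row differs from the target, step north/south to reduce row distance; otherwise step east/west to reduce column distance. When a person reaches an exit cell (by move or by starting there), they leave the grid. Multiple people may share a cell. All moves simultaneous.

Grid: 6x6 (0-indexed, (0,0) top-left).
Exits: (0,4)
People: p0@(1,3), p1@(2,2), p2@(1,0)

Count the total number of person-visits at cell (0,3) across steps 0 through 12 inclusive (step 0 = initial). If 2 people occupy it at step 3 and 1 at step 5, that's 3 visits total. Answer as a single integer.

Answer: 3

Derivation:
Step 0: p0@(1,3) p1@(2,2) p2@(1,0) -> at (0,3): 0 [-], cum=0
Step 1: p0@(0,3) p1@(1,2) p2@(0,0) -> at (0,3): 1 [p0], cum=1
Step 2: p0@ESC p1@(0,2) p2@(0,1) -> at (0,3): 0 [-], cum=1
Step 3: p0@ESC p1@(0,3) p2@(0,2) -> at (0,3): 1 [p1], cum=2
Step 4: p0@ESC p1@ESC p2@(0,3) -> at (0,3): 1 [p2], cum=3
Step 5: p0@ESC p1@ESC p2@ESC -> at (0,3): 0 [-], cum=3
Total visits = 3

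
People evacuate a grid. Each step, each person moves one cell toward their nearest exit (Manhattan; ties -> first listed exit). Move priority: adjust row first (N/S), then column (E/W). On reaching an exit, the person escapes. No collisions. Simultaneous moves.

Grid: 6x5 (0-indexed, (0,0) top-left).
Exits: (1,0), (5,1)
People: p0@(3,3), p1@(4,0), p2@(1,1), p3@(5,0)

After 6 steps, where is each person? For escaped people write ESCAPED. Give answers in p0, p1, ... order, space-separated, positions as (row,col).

Step 1: p0:(3,3)->(4,3) | p1:(4,0)->(5,0) | p2:(1,1)->(1,0)->EXIT | p3:(5,0)->(5,1)->EXIT
Step 2: p0:(4,3)->(5,3) | p1:(5,0)->(5,1)->EXIT | p2:escaped | p3:escaped
Step 3: p0:(5,3)->(5,2) | p1:escaped | p2:escaped | p3:escaped
Step 4: p0:(5,2)->(5,1)->EXIT | p1:escaped | p2:escaped | p3:escaped

ESCAPED ESCAPED ESCAPED ESCAPED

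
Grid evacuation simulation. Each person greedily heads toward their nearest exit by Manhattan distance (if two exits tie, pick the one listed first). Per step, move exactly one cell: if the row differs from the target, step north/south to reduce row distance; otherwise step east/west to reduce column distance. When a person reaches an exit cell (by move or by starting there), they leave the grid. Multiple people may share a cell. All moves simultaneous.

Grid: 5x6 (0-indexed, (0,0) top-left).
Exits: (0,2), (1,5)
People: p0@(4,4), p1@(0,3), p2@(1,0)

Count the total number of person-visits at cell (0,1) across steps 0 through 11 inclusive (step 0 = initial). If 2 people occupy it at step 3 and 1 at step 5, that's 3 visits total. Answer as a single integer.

Answer: 1

Derivation:
Step 0: p0@(4,4) p1@(0,3) p2@(1,0) -> at (0,1): 0 [-], cum=0
Step 1: p0@(3,4) p1@ESC p2@(0,0) -> at (0,1): 0 [-], cum=0
Step 2: p0@(2,4) p1@ESC p2@(0,1) -> at (0,1): 1 [p2], cum=1
Step 3: p0@(1,4) p1@ESC p2@ESC -> at (0,1): 0 [-], cum=1
Step 4: p0@ESC p1@ESC p2@ESC -> at (0,1): 0 [-], cum=1
Total visits = 1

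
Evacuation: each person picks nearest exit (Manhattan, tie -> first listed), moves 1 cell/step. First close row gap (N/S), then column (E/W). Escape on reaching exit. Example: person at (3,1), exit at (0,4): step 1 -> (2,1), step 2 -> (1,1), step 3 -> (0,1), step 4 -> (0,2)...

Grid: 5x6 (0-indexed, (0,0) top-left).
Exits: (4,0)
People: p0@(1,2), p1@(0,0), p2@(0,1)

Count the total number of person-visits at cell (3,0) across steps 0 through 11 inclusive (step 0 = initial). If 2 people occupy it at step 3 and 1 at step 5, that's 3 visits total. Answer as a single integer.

Step 0: p0@(1,2) p1@(0,0) p2@(0,1) -> at (3,0): 0 [-], cum=0
Step 1: p0@(2,2) p1@(1,0) p2@(1,1) -> at (3,0): 0 [-], cum=0
Step 2: p0@(3,2) p1@(2,0) p2@(2,1) -> at (3,0): 0 [-], cum=0
Step 3: p0@(4,2) p1@(3,0) p2@(3,1) -> at (3,0): 1 [p1], cum=1
Step 4: p0@(4,1) p1@ESC p2@(4,1) -> at (3,0): 0 [-], cum=1
Step 5: p0@ESC p1@ESC p2@ESC -> at (3,0): 0 [-], cum=1
Total visits = 1

Answer: 1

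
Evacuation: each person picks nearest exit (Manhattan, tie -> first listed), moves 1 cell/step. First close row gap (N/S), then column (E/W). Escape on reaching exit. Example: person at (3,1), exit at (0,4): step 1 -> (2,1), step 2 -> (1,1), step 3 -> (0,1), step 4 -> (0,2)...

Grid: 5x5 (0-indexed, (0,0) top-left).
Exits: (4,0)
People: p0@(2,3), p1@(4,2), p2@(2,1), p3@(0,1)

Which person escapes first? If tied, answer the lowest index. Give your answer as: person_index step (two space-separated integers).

Step 1: p0:(2,3)->(3,3) | p1:(4,2)->(4,1) | p2:(2,1)->(3,1) | p3:(0,1)->(1,1)
Step 2: p0:(3,3)->(4,3) | p1:(4,1)->(4,0)->EXIT | p2:(3,1)->(4,1) | p3:(1,1)->(2,1)
Step 3: p0:(4,3)->(4,2) | p1:escaped | p2:(4,1)->(4,0)->EXIT | p3:(2,1)->(3,1)
Step 4: p0:(4,2)->(4,1) | p1:escaped | p2:escaped | p3:(3,1)->(4,1)
Step 5: p0:(4,1)->(4,0)->EXIT | p1:escaped | p2:escaped | p3:(4,1)->(4,0)->EXIT
Exit steps: [5, 2, 3, 5]
First to escape: p1 at step 2

Answer: 1 2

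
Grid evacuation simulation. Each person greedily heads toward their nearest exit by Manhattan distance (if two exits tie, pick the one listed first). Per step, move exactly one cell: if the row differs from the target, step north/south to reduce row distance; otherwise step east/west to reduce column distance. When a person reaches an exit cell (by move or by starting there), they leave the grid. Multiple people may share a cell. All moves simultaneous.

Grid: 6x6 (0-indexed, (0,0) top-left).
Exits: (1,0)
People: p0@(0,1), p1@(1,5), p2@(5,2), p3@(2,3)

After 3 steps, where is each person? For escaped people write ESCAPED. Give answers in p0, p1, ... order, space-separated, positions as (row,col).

Step 1: p0:(0,1)->(1,1) | p1:(1,5)->(1,4) | p2:(5,2)->(4,2) | p3:(2,3)->(1,3)
Step 2: p0:(1,1)->(1,0)->EXIT | p1:(1,4)->(1,3) | p2:(4,2)->(3,2) | p3:(1,3)->(1,2)
Step 3: p0:escaped | p1:(1,3)->(1,2) | p2:(3,2)->(2,2) | p3:(1,2)->(1,1)

ESCAPED (1,2) (2,2) (1,1)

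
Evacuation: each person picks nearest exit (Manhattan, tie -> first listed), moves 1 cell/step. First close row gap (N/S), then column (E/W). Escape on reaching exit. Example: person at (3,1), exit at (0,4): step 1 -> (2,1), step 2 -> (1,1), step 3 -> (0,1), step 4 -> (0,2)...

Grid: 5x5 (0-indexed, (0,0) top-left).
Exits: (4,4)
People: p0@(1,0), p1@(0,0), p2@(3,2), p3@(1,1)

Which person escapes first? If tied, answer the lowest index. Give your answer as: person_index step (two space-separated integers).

Step 1: p0:(1,0)->(2,0) | p1:(0,0)->(1,0) | p2:(3,2)->(4,2) | p3:(1,1)->(2,1)
Step 2: p0:(2,0)->(3,0) | p1:(1,0)->(2,0) | p2:(4,2)->(4,3) | p3:(2,1)->(3,1)
Step 3: p0:(3,0)->(4,0) | p1:(2,0)->(3,0) | p2:(4,3)->(4,4)->EXIT | p3:(3,1)->(4,1)
Step 4: p0:(4,0)->(4,1) | p1:(3,0)->(4,0) | p2:escaped | p3:(4,1)->(4,2)
Step 5: p0:(4,1)->(4,2) | p1:(4,0)->(4,1) | p2:escaped | p3:(4,2)->(4,3)
Step 6: p0:(4,2)->(4,3) | p1:(4,1)->(4,2) | p2:escaped | p3:(4,3)->(4,4)->EXIT
Step 7: p0:(4,3)->(4,4)->EXIT | p1:(4,2)->(4,3) | p2:escaped | p3:escaped
Step 8: p0:escaped | p1:(4,3)->(4,4)->EXIT | p2:escaped | p3:escaped
Exit steps: [7, 8, 3, 6]
First to escape: p2 at step 3

Answer: 2 3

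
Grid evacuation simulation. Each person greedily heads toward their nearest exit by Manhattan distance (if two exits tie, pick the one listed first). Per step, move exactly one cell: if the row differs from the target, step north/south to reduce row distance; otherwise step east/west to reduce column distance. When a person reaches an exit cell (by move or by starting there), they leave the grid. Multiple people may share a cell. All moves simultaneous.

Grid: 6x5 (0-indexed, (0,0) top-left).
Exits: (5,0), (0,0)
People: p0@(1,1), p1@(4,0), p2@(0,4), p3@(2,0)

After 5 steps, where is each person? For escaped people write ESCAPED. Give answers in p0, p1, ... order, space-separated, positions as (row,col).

Step 1: p0:(1,1)->(0,1) | p1:(4,0)->(5,0)->EXIT | p2:(0,4)->(0,3) | p3:(2,0)->(1,0)
Step 2: p0:(0,1)->(0,0)->EXIT | p1:escaped | p2:(0,3)->(0,2) | p3:(1,0)->(0,0)->EXIT
Step 3: p0:escaped | p1:escaped | p2:(0,2)->(0,1) | p3:escaped
Step 4: p0:escaped | p1:escaped | p2:(0,1)->(0,0)->EXIT | p3:escaped

ESCAPED ESCAPED ESCAPED ESCAPED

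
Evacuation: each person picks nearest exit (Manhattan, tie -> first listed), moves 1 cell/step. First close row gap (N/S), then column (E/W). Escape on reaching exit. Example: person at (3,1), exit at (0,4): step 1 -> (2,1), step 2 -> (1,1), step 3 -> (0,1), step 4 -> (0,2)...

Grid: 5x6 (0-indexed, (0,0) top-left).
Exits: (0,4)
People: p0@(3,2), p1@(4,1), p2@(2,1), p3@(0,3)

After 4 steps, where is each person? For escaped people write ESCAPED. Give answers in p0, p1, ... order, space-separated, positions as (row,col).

Step 1: p0:(3,2)->(2,2) | p1:(4,1)->(3,1) | p2:(2,1)->(1,1) | p3:(0,3)->(0,4)->EXIT
Step 2: p0:(2,2)->(1,2) | p1:(3,1)->(2,1) | p2:(1,1)->(0,1) | p3:escaped
Step 3: p0:(1,2)->(0,2) | p1:(2,1)->(1,1) | p2:(0,1)->(0,2) | p3:escaped
Step 4: p0:(0,2)->(0,3) | p1:(1,1)->(0,1) | p2:(0,2)->(0,3) | p3:escaped

(0,3) (0,1) (0,3) ESCAPED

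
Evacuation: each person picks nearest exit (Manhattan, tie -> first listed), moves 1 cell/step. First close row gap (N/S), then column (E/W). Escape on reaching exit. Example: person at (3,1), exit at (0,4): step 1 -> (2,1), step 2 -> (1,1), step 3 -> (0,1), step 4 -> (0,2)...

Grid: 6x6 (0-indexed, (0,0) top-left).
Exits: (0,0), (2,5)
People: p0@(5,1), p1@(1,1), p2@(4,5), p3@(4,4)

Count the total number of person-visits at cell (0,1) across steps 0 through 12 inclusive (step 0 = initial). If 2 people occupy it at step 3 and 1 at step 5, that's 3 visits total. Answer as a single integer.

Step 0: p0@(5,1) p1@(1,1) p2@(4,5) p3@(4,4) -> at (0,1): 0 [-], cum=0
Step 1: p0@(4,1) p1@(0,1) p2@(3,5) p3@(3,4) -> at (0,1): 1 [p1], cum=1
Step 2: p0@(3,1) p1@ESC p2@ESC p3@(2,4) -> at (0,1): 0 [-], cum=1
Step 3: p0@(2,1) p1@ESC p2@ESC p3@ESC -> at (0,1): 0 [-], cum=1
Step 4: p0@(1,1) p1@ESC p2@ESC p3@ESC -> at (0,1): 0 [-], cum=1
Step 5: p0@(0,1) p1@ESC p2@ESC p3@ESC -> at (0,1): 1 [p0], cum=2
Step 6: p0@ESC p1@ESC p2@ESC p3@ESC -> at (0,1): 0 [-], cum=2
Total visits = 2

Answer: 2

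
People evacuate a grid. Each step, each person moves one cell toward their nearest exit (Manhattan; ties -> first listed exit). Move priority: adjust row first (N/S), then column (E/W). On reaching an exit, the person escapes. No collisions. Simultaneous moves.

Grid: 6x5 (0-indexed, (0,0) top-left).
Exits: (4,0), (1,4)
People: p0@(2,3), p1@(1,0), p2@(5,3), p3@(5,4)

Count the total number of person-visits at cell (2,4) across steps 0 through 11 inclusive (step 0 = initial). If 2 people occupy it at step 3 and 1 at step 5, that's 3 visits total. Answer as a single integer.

Answer: 1

Derivation:
Step 0: p0@(2,3) p1@(1,0) p2@(5,3) p3@(5,4) -> at (2,4): 0 [-], cum=0
Step 1: p0@(1,3) p1@(2,0) p2@(4,3) p3@(4,4) -> at (2,4): 0 [-], cum=0
Step 2: p0@ESC p1@(3,0) p2@(4,2) p3@(3,4) -> at (2,4): 0 [-], cum=0
Step 3: p0@ESC p1@ESC p2@(4,1) p3@(2,4) -> at (2,4): 1 [p3], cum=1
Step 4: p0@ESC p1@ESC p2@ESC p3@ESC -> at (2,4): 0 [-], cum=1
Total visits = 1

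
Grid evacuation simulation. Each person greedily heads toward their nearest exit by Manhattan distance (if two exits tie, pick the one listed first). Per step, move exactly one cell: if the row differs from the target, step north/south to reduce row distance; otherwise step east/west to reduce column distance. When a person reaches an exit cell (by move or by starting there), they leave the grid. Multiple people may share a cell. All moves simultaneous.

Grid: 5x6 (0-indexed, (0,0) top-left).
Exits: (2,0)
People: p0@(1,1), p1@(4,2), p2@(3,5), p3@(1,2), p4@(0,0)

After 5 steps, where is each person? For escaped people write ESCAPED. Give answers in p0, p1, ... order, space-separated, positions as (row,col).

Step 1: p0:(1,1)->(2,1) | p1:(4,2)->(3,2) | p2:(3,5)->(2,5) | p3:(1,2)->(2,2) | p4:(0,0)->(1,0)
Step 2: p0:(2,1)->(2,0)->EXIT | p1:(3,2)->(2,2) | p2:(2,5)->(2,4) | p3:(2,2)->(2,1) | p4:(1,0)->(2,0)->EXIT
Step 3: p0:escaped | p1:(2,2)->(2,1) | p2:(2,4)->(2,3) | p3:(2,1)->(2,0)->EXIT | p4:escaped
Step 4: p0:escaped | p1:(2,1)->(2,0)->EXIT | p2:(2,3)->(2,2) | p3:escaped | p4:escaped
Step 5: p0:escaped | p1:escaped | p2:(2,2)->(2,1) | p3:escaped | p4:escaped

ESCAPED ESCAPED (2,1) ESCAPED ESCAPED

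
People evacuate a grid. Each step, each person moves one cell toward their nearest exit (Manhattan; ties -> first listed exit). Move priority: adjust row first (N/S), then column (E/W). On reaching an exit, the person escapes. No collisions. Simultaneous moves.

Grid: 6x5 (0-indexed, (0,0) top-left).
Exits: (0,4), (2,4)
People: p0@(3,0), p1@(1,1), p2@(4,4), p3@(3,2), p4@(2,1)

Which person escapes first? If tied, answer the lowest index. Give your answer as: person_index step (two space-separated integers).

Step 1: p0:(3,0)->(2,0) | p1:(1,1)->(0,1) | p2:(4,4)->(3,4) | p3:(3,2)->(2,2) | p4:(2,1)->(2,2)
Step 2: p0:(2,0)->(2,1) | p1:(0,1)->(0,2) | p2:(3,4)->(2,4)->EXIT | p3:(2,2)->(2,3) | p4:(2,2)->(2,3)
Step 3: p0:(2,1)->(2,2) | p1:(0,2)->(0,3) | p2:escaped | p3:(2,3)->(2,4)->EXIT | p4:(2,3)->(2,4)->EXIT
Step 4: p0:(2,2)->(2,3) | p1:(0,3)->(0,4)->EXIT | p2:escaped | p3:escaped | p4:escaped
Step 5: p0:(2,3)->(2,4)->EXIT | p1:escaped | p2:escaped | p3:escaped | p4:escaped
Exit steps: [5, 4, 2, 3, 3]
First to escape: p2 at step 2

Answer: 2 2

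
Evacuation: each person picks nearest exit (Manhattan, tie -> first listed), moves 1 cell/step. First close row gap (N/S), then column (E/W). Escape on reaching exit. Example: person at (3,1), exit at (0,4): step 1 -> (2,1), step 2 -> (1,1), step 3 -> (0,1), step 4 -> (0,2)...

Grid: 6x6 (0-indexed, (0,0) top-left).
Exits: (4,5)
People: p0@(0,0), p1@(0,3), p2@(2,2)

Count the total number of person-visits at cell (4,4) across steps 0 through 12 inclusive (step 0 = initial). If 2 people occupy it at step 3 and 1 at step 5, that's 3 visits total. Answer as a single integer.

Answer: 3

Derivation:
Step 0: p0@(0,0) p1@(0,3) p2@(2,2) -> at (4,4): 0 [-], cum=0
Step 1: p0@(1,0) p1@(1,3) p2@(3,2) -> at (4,4): 0 [-], cum=0
Step 2: p0@(2,0) p1@(2,3) p2@(4,2) -> at (4,4): 0 [-], cum=0
Step 3: p0@(3,0) p1@(3,3) p2@(4,3) -> at (4,4): 0 [-], cum=0
Step 4: p0@(4,0) p1@(4,3) p2@(4,4) -> at (4,4): 1 [p2], cum=1
Step 5: p0@(4,1) p1@(4,4) p2@ESC -> at (4,4): 1 [p1], cum=2
Step 6: p0@(4,2) p1@ESC p2@ESC -> at (4,4): 0 [-], cum=2
Step 7: p0@(4,3) p1@ESC p2@ESC -> at (4,4): 0 [-], cum=2
Step 8: p0@(4,4) p1@ESC p2@ESC -> at (4,4): 1 [p0], cum=3
Step 9: p0@ESC p1@ESC p2@ESC -> at (4,4): 0 [-], cum=3
Total visits = 3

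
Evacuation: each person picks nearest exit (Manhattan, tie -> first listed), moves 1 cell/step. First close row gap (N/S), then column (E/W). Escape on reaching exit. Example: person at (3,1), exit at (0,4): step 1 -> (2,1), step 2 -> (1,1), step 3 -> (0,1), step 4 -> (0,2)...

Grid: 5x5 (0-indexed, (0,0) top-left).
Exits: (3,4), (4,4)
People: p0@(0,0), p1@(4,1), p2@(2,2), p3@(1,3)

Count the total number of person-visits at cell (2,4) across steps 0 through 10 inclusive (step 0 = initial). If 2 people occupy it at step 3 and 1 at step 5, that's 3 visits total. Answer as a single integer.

Answer: 0

Derivation:
Step 0: p0@(0,0) p1@(4,1) p2@(2,2) p3@(1,3) -> at (2,4): 0 [-], cum=0
Step 1: p0@(1,0) p1@(4,2) p2@(3,2) p3@(2,3) -> at (2,4): 0 [-], cum=0
Step 2: p0@(2,0) p1@(4,3) p2@(3,3) p3@(3,3) -> at (2,4): 0 [-], cum=0
Step 3: p0@(3,0) p1@ESC p2@ESC p3@ESC -> at (2,4): 0 [-], cum=0
Step 4: p0@(3,1) p1@ESC p2@ESC p3@ESC -> at (2,4): 0 [-], cum=0
Step 5: p0@(3,2) p1@ESC p2@ESC p3@ESC -> at (2,4): 0 [-], cum=0
Step 6: p0@(3,3) p1@ESC p2@ESC p3@ESC -> at (2,4): 0 [-], cum=0
Step 7: p0@ESC p1@ESC p2@ESC p3@ESC -> at (2,4): 0 [-], cum=0
Total visits = 0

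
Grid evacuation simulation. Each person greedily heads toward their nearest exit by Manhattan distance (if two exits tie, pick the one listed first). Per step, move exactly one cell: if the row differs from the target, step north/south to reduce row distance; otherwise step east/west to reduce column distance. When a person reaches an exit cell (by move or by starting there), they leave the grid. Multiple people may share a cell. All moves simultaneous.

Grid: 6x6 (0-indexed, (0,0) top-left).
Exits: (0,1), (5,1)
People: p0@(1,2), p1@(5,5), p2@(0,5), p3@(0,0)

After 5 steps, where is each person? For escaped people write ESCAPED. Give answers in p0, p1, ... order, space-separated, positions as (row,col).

Step 1: p0:(1,2)->(0,2) | p1:(5,5)->(5,4) | p2:(0,5)->(0,4) | p3:(0,0)->(0,1)->EXIT
Step 2: p0:(0,2)->(0,1)->EXIT | p1:(5,4)->(5,3) | p2:(0,4)->(0,3) | p3:escaped
Step 3: p0:escaped | p1:(5,3)->(5,2) | p2:(0,3)->(0,2) | p3:escaped
Step 4: p0:escaped | p1:(5,2)->(5,1)->EXIT | p2:(0,2)->(0,1)->EXIT | p3:escaped

ESCAPED ESCAPED ESCAPED ESCAPED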